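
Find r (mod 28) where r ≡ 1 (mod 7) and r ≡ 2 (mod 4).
M = 7 × 4 = 28. M₁ = 4, y₁ ≡ 2 (mod 7). M₂ = 7, y₂ ≡ 3 (mod 4). r = 1×4×2 + 2×7×3 ≡ 22 (mod 28)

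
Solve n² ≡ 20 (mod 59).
The square roots of 20 mod 59 are 16 and 43. Verify: 16² = 256 ≡ 20 (mod 59)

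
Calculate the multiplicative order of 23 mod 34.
Powers of 23 mod 34: 23^1≡23, 23^2≡19, 23^3≡29, 23^4≡21, 23^5≡7, 23^6≡25, 23^7≡31, 23^8≡33, 23^9≡11, 23^10≡15, 23^11≡5, 23^12≡13, 23^13≡27, 23^14≡9, 23^15≡3, 23^16≡1. Order = 16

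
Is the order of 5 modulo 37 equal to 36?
Powers of 5 mod 37: 5^1≡5, 5^2≡25, 5^3≡14, 5^4≡33, 5^5≡17, 5^6≡11, 5^7≡18, 5^8≡16, 5^9≡6, 5^10≡30, 5^11≡2, 5^12≡10, 5^13≡13, 5^14≡28, 5^15≡29, 5^16≡34, 5^17≡22, 5^18≡36, 5^19≡32, 5^20≡12, 5^21≡23, 5^22≡4, 5^23≡20, 5^24≡26, 5^25≡19, 5^26≡21, 5^27≡31, 5^28≡7, 5^29≡35, 5^30≡27, 5^31≡24, 5^32≡9, 5^33≡8, 5^34≡3, 5^35≡15, 5^36≡1. First k with 5^k≡1 is k=36. Yes, ord_37(5) = 36.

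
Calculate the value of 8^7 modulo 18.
By repeated squaring mod 18: 8^{1}≡8, 8^{2}≡10, 8^{4}≡10. Then 8^{7} = 8^{4+2+1} ≡ 10 × 10 × 8 ≡ 8 mod 18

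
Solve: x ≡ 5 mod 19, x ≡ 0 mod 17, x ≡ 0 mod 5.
M = 19 × 17 × 5 = 1615. M₁ = 85, y₁ ≡ 17 mod 19. M₂ = 95, y₂ ≡ 12 mod 17. M₃ = 323, y₃ ≡ 2 mod 5. x = 5×85×17 + 0×95×12 + 0×323×2 ≡ 765 mod 1615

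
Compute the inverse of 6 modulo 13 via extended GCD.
Extended GCD: 6(-2) + 13(1) = 1. So 6^(-1) ≡ -2 ≡ 11 mod 13. Verify: 6 × 11 = 66 ≡ 1 mod 13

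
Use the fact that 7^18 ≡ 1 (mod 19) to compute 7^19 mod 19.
By Fermat: 7^{18} ≡ 1 (mod 19). So 7^{19} = 7^{18} · 7^{1} ≡ 7^{1} ≡ 7 (mod 19)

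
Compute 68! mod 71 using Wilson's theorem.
(70)! = (68)! × (69) × (70) ≡ -1 mod 71. So (68)! ≡ -1 × [(70)(69)]^(-1) ≡ 35 mod 71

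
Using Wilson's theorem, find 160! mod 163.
(162)! = (160)! × (161) × (162) ≡ -1 (mod 163). So (160)! ≡ -1 × [(162)(161)]^(-1) ≡ 81 (mod 163)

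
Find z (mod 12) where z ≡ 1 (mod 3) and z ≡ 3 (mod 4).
M = 3 × 4 = 12. M₁ = 4, y₁ ≡ 1 (mod 3). M₂ = 3, y₂ ≡ 3 (mod 4). z = 1×4×1 + 3×3×3 ≡ 7 (mod 12)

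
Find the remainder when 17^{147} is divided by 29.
By Fermat: 17^{28} ≡ 1 (mod 29). 147 = 5×28 + 7. So 17^{147} ≡ 17^{7} ≡ 12 (mod 29)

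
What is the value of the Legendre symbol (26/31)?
(26/31) = 26^{15} mod 31 = -1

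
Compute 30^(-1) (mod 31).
Since 31 is prime, by Fermat 30^(-1) ≡ 30^{29} ≡ 30 (mod 31). Verify: 30 × 30 = 900 ≡ 1 (mod 31)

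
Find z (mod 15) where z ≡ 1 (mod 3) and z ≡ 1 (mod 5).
M = 3 × 5 = 15. M₁ = 5, y₁ ≡ 2 (mod 3). M₂ = 3, y₂ ≡ 2 (mod 5). z = 1×5×2 + 1×3×2 ≡ 1 (mod 15)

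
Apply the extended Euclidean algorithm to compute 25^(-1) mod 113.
Extended GCD: 25(-9) + 113(2) = 1. So 25^(-1) ≡ -9 ≡ 104 (mod 113). Verify: 25 × 104 = 2600 ≡ 1 (mod 113)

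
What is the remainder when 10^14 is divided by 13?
Using Fermat: 10^{12} ≡ 1 mod 13. 14 ≡ 2 mod 12. So 10^{14} ≡ 10^{2} ≡ 9 mod 13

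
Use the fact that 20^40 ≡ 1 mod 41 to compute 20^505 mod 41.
By Fermat: 20^{40} ≡ 1 mod 41. 505 ≡ 25 mod 40. So 20^{505} ≡ 20^{25} ≡ 32 mod 41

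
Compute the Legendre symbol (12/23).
(12/23) = 12^{11} mod 23 = 1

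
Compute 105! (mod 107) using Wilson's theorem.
(106)! = (105)! × (106) ≡ -1 (mod 107). So (105)! ≡ -1 × (106)^(-1) ≡ (-1)×(-1) = 1 (mod 107)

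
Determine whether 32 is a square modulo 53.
By Euler's criterion: 32^{26} ≡ 52 (mod 53). Since this equals -1 (≡ 52), 32 is not a QR.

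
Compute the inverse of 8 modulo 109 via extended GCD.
Extended GCD: 8(41) + 109(-3) = 1. So 8^(-1) ≡ 41 mod 109. Verify: 8 × 41 = 328 ≡ 1 mod 109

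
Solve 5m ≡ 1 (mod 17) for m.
Since 17 is prime, by Fermat 5^(-1) ≡ 5^{15} ≡ 7 (mod 17). Verify: 5 × 7 = 35 ≡ 1 (mod 17)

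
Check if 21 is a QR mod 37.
By Euler's criterion: 21^{18} ≡ 1 (mod 37). Since this equals 1, 21 is a QR.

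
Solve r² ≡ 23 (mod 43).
The square roots of 23 mod 43 are 25 and 18. Verify: 25² = 625 ≡ 23 (mod 43)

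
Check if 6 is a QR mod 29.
By Euler's criterion: 6^{14} ≡ 1 mod 29. Since this equals 1, 6 is a QR.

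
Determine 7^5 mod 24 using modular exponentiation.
By repeated squaring mod 24: 7^{1}≡7, 7^{2}≡1, 7^{4}≡1. Then 7^{5} = 7^{4+1} ≡ 1 × 7 ≡ 7 mod 24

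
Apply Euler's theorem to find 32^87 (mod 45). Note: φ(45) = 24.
By Euler: 32^{24} ≡ 1 (mod 45) since gcd(32, 45) = 1. 87 = 3×24 + 15. So 32^{87} ≡ 32^{15} ≡ 8 (mod 45)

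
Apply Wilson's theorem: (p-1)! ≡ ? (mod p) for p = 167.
By Wilson's theorem, (166)! ≡ -1 ≡ 166 (mod 167)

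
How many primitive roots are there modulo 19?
A prime p has φ(p-1) primitive roots; here φ(18) = 6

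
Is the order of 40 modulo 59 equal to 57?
Powers of 40 mod 59: 40^1≡40, 40^2≡7, 40^3≡44, 40^4≡49, 40^5≡13, 40^6≡48, 40^7≡32, 40^8≡41, 40^9≡47, 40^10≡51, 40^11≡34, 40^12≡3, 40^13≡2, 40^14≡21, 40^15≡14, 40^16≡29, 40^17≡39, 40^18≡26, 40^19≡37, 40^20≡5, 40^21≡23, 40^22≡35, 40^23≡43, 40^24≡9, 40^25≡6, 40^26≡4, 40^27≡42, 40^28≡28, 40^29≡58, 40^30≡19, 40^31≡52, 40^32≡15, 40^33≡10, 40^34≡46, 40^35≡11, 40^36≡27, 40^37≡18, 40^38≡12, 40^39≡8, 40^40≡25, 40^41≡56, 40^42≡57, 40^43≡38, 40^44≡45, 40^45≡30, 40^46≡20, 40^47≡33, 40^48≡22, 40^49≡54, 40^50≡36, 40^51≡24, 40^52≡16, 40^53≡50, 40^54≡53, 40^55≡55, 40^56≡17, 40^57≡31, 40^58≡1. 40^57≡31≢1, so ord ≠ 57. No, the actual order is 58.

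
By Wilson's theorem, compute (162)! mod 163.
By Wilson's theorem, (162)! ≡ -1 ≡ 162 mod 163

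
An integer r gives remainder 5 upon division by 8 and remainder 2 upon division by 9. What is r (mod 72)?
M = 8 × 9 = 72. M₁ = 9, y₁ ≡ 1 (mod 8). M₂ = 8, y₂ ≡ 8 (mod 9). r = 5×9×1 + 2×8×8 ≡ 29 (mod 72)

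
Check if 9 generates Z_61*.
9^{5} ≡ 1 (mod 61) and 5 < 60, so ord_61(9) = 5 ≠ 60 and 9 is not a primitive root.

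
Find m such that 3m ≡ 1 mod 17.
Since 17 is prime, by Fermat 3^(-1) ≡ 3^{15} ≡ 6 mod 17. Verify: 3 × 6 = 18 ≡ 1 mod 17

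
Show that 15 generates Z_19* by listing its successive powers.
15^1, 15^2, ..., 15^{18} mod 19: [15, 16, 12, 9, 2, 11, 13, 5, 18, 4, 3, 7, 10, 17, 8, 6, 14, 1]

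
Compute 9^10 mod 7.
Using Fermat: 9^{6} ≡ 1 (mod 7). 10 ≡ 4 (mod 6). So 9^{10} ≡ 9^{4} ≡ 2 (mod 7)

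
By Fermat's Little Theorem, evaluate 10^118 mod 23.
By Fermat: 10^{22} ≡ 1 (mod 23). 118 = 5×22 + 8. So 10^{118} ≡ 10^{8} ≡ 2 (mod 23)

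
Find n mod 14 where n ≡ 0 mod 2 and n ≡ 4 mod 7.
M = 2 × 7 = 14. M₁ = 7, y₁ ≡ 1 mod 2. M₂ = 2, y₂ ≡ 4 mod 7. n = 0×7×1 + 4×2×4 ≡ 4 mod 14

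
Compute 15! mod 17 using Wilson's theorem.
(16)! = (15)! × (16) ≡ -1 mod 17. So (15)! ≡ -1 × (16)^(-1) ≡ (-1)×(-1) = 1 mod 17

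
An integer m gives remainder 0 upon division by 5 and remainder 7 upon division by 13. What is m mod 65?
M = 5 × 13 = 65. M₁ = 13, y₁ ≡ 2 mod 5. M₂ = 5, y₂ ≡ 8 mod 13. m = 0×13×2 + 7×5×8 ≡ 20 mod 65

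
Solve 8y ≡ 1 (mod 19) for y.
Since 19 is prime, by Fermat 8^(-1) ≡ 8^{17} ≡ 12 (mod 19). Verify: 8 × 12 = 96 ≡ 1 (mod 19)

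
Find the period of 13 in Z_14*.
Powers of 13 mod 14: 13^1≡13, 13^2≡1. Order = 2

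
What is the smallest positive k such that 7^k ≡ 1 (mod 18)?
Powers of 7 mod 18: 7^1≡7, 7^2≡13, 7^3≡1. Order = 3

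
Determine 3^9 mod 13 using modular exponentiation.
By repeated squaring mod 13: 3^{1}≡3, 3^{2}≡9, 3^{4}≡3, 3^{8}≡9. Then 3^{9} = 3^{8+1} ≡ 9 × 3 ≡ 1 mod 13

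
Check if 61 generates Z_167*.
61^{83} ≡ 1 (mod 167) and 83 < 166, so ord_167(61) = 83 ≠ 166 and 61 is not a primitive root.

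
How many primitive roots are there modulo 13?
A prime p has φ(p-1) primitive roots; here φ(12) = 4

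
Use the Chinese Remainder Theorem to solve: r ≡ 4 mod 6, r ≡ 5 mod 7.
M = 6 × 7 = 42. M₁ = 7, y₁ ≡ 1 mod 6. M₂ = 6, y₂ ≡ 6 mod 7. r = 4×7×1 + 5×6×6 ≡ 40 mod 42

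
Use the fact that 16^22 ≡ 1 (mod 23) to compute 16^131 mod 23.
By Fermat: 16^{22} ≡ 1 (mod 23). 131 = 5×22 + 21. So 16^{131} ≡ 16^{21} ≡ 13 (mod 23)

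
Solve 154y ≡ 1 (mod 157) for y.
Since 157 is prime, by Fermat 154^(-1) ≡ 154^{155} ≡ 52 (mod 157). Verify: 154 × 52 = 8008 ≡ 1 (mod 157)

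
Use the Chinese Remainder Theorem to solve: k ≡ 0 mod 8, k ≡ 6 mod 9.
M = 8 × 9 = 72. M₁ = 9, y₁ ≡ 1 mod 8. M₂ = 8, y₂ ≡ 8 mod 9. k = 0×9×1 + 6×8×8 ≡ 24 mod 72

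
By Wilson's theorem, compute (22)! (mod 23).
By Wilson's theorem, (22)! ≡ -1 ≡ 22 (mod 23)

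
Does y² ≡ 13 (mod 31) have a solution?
By Euler's criterion: 13^{15} ≡ 30 (mod 31). Since this equals -1 (≡ 30), 13 is not a QR.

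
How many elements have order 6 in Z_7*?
A prime p has φ(p-1) primitive roots; here φ(6) = 2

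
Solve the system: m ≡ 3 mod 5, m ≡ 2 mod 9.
M = 5 × 9 = 45. M₁ = 9, y₁ ≡ 4 mod 5. M₂ = 5, y₂ ≡ 2 mod 9. m = 3×9×4 + 2×5×2 ≡ 38 mod 45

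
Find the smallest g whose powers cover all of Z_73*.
g = 5. Powers: [5, 25, 52, 41, 59, 3, 15, ...] generates all 72 non-zero residues.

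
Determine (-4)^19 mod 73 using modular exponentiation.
By repeated squaring (mod 73): (-4)^{1}≡69, (-4)^{2}≡16, (-4)^{4}≡37, (-4)^{8}≡55, (-4)^{16}≡32. Then (-4)^{19} = (-4)^{16+2+1} ≡ 32 × 16 × 69 ≡ 69 (mod 73)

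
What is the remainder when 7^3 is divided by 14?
7^{3} = 343 ≡ 7 mod 14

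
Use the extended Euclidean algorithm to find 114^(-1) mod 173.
Extended GCD: 114(-44) + 173(29) = 1. So 114^(-1) ≡ -44 ≡ 129 mod 173. Verify: 114 × 129 = 14706 ≡ 1 mod 173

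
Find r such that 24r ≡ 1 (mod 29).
Since 29 is prime, by Fermat 24^(-1) ≡ 24^{27} ≡ 23 (mod 29). Verify: 24 × 23 = 552 ≡ 1 (mod 29)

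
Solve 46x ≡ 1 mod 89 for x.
Since 89 is prime, by Fermat 46^(-1) ≡ 46^{87} ≡ 60 mod 89. Verify: 46 × 60 = 2760 ≡ 1 mod 89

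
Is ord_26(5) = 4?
Powers of 5 mod 26: 5^1≡5, 5^2≡25, 5^3≡21, 5^4≡1. First k with 5^k≡1 is k=4. Yes, ord_26(5) = 4.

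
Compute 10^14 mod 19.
By repeated squaring (mod 19): 10^{1}≡10, 10^{2}≡5, 10^{4}≡6, 10^{8}≡17. Then 10^{14} = 10^{8+4+2} ≡ 17 × 6 × 5 ≡ 16 (mod 19)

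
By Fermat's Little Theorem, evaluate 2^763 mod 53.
By Fermat: 2^{52} ≡ 1 mod 53. 763 ≡ 35 mod 52. So 2^{763} ≡ 2^{35} ≡ 18 mod 53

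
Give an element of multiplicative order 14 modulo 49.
6 has order 14 mod 49 since 6^{14} ≡ 1 mod 49 and no smaller power works.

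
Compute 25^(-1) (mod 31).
Since 31 is prime, by Fermat 25^(-1) ≡ 25^{29} ≡ 5 (mod 31). Verify: 25 × 5 = 125 ≡ 1 (mod 31)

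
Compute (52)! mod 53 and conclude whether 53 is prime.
(52)! mod 53 = 52. Since 52 ≡ -1 mod 53, 53 is prime.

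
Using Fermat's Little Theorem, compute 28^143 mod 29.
By Fermat: 28^{28} ≡ 1 (mod 29). 143 = 5×28 + 3. So 28^{143} ≡ 28^{3} ≡ 28 (mod 29)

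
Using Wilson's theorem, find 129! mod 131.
(130)! = (129)! × (130) ≡ -1 mod 131. So (129)! ≡ -1 × (130)^(-1) ≡ (-1)×(-1) = 1 mod 131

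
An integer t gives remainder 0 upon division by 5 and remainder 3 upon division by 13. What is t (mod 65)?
M = 5 × 13 = 65. M₁ = 13, y₁ ≡ 2 (mod 5). M₂ = 5, y₂ ≡ 8 (mod 13). t = 0×13×2 + 3×5×8 ≡ 55 (mod 65)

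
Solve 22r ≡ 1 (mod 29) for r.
Since 29 is prime, by Fermat 22^(-1) ≡ 22^{27} ≡ 4 (mod 29). Verify: 22 × 4 = 88 ≡ 1 (mod 29)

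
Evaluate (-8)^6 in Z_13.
By repeated squaring (mod 13): (-8)^{1}≡5, (-8)^{2}≡12, (-8)^{4}≡1. Then (-8)^{6} = (-8)^{4+2} ≡ 1 × 12 ≡ 12 (mod 13)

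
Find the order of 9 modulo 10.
Powers of 9 mod 10: 9^1≡9, 9^2≡1. Order = 2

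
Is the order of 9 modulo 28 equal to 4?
Powers of 9 mod 28: 9^1≡9, 9^2≡25, 9^3≡1. Already 9^3≡1, so the order is 3 < 4. No, the actual order is 3.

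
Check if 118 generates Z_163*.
118^{81} ≡ 1 (mod 163) and 81 < 162, so ord_163(118) = 81 ≠ 162 and 118 is not a primitive root.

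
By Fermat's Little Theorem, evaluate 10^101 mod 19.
By Fermat: 10^{18} ≡ 1 (mod 19). 101 = 5×18 + 11. So 10^{101} ≡ 10^{11} ≡ 14 (mod 19)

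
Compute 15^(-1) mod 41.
Since 41 is prime, by Fermat 15^(-1) ≡ 15^{39} ≡ 11 mod 41. Verify: 15 × 11 = 165 ≡ 1 mod 41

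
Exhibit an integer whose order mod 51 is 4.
4 has order 4 mod 51 since 4^{4} ≡ 1 mod 51 and no smaller power works.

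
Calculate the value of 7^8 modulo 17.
By repeated squaring mod 17: 7^{1}≡7, 7^{2}≡15, 7^{4}≡4, 7^{8}≡16. So 7^{8} ≡ 16 mod 17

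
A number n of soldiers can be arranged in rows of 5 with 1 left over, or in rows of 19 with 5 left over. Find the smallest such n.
M = 5 × 19 = 95. M₁ = 19, y₁ ≡ 4 mod 5. M₂ = 5, y₂ ≡ 4 mod 19. n = 1×19×4 + 5×5×4 ≡ 81 mod 95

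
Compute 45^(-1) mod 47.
Since 47 is prime, by Fermat 45^(-1) ≡ 45^{45} ≡ 23 mod 47. Verify: 45 × 23 = 1035 ≡ 1 mod 47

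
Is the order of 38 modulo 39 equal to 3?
Powers of 38 mod 39: 38^1≡38, 38^2≡1. Already 38^2≡1, so the order is 2 < 3. No, the actual order is 2.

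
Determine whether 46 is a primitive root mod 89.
ord_89(46) divides 88. For each prime q|88: 46^{44}≡88, 46^{8}≡67, none ≡ 1. So 46 has order 88 and is a primitive root mod 89.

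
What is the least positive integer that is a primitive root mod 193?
g = 5. For each prime q|192: 5^{96}≡192, 5^{64}≡84, none ≡ 1, so ord_193(5) = 192 and 5 is a primitive root.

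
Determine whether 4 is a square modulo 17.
By Euler's criterion: 4^{8} ≡ 1 (mod 17). Since this equals 1, 4 is a QR.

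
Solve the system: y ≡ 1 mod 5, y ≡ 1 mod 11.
M = 5 × 11 = 55. M₁ = 11, y₁ ≡ 1 mod 5. M₂ = 5, y₂ ≡ 9 mod 11. y = 1×11×1 + 1×5×9 ≡ 1 mod 55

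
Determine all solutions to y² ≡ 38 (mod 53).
The square roots of 38 mod 53 are 12 and 41. Verify: 12² = 144 ≡ 38 (mod 53)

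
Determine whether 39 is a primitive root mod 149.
39^{37} ≡ 1 mod 149 and 37 < 148, so ord_149(39) = 37 ≠ 148 and 39 is not a primitive root.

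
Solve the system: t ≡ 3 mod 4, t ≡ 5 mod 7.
M = 4 × 7 = 28. M₁ = 7, y₁ ≡ 3 mod 4. M₂ = 4, y₂ ≡ 2 mod 7. t = 3×7×3 + 5×4×2 ≡ 19 mod 28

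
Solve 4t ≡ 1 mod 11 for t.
Since 11 is prime, by Fermat 4^(-1) ≡ 4^{9} ≡ 3 mod 11. Verify: 4 × 3 = 12 ≡ 1 mod 11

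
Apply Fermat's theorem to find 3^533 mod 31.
By Fermat: 3^{30} ≡ 1 mod 31. 533 ≡ 23 mod 30. So 3^{533} ≡ 3^{23} ≡ 11 mod 31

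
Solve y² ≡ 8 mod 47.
The square roots of 8 mod 47 are 14 and 33. Verify: 14² = 196 ≡ 8 mod 47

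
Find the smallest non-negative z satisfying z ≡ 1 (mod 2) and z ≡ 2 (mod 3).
M = 2 × 3 = 6. M₁ = 3, y₁ ≡ 1 (mod 2). M₂ = 2, y₂ ≡ 2 (mod 3). z = 1×3×1 + 2×2×2 ≡ 5 (mod 6)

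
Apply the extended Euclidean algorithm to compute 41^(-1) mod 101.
Extended GCD: 41(-32) + 101(13) = 1. So 41^(-1) ≡ -32 ≡ 69 mod 101. Verify: 41 × 69 = 2829 ≡ 1 mod 101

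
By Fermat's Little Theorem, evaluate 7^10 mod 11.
By Fermat's Little Theorem, 7^{10} ≡ 1 mod 11 since 11 is prime and gcd(7, 11) = 1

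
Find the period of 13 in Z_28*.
Powers of 13 mod 28: 13^1≡13, 13^2≡1. So the order of 13 is 2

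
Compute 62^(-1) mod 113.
Since 113 is prime, by Fermat 62^(-1) ≡ 62^{111} ≡ 31 mod 113. Verify: 62 × 31 = 1922 ≡ 1 mod 113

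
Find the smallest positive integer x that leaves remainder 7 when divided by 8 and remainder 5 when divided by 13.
M = 8 × 13 = 104. M₁ = 13, y₁ ≡ 5 mod 8. M₂ = 8, y₂ ≡ 5 mod 13. x = 7×13×5 + 5×8×5 ≡ 31 mod 104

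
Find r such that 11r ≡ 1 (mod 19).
Since 19 is prime, by Fermat 11^(-1) ≡ 11^{17} ≡ 7 (mod 19). Verify: 11 × 7 = 77 ≡ 1 (mod 19)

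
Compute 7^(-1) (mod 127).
Since 127 is prime, by Fermat 7^(-1) ≡ 7^{125} ≡ 109 (mod 127). Verify: 7 × 109 = 763 ≡ 1 (mod 127)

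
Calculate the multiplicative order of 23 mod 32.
Powers of 23 mod 32: 23^1≡23, 23^2≡17, 23^3≡7, 23^4≡1. So the order of 23 is 4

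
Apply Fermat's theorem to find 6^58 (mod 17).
By Fermat: 6^{16} ≡ 1 (mod 17). 58 = 3×16 + 10. So 6^{58} ≡ 6^{10} ≡ 15 (mod 17)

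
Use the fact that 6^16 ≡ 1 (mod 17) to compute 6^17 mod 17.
By Fermat: 6^{16} ≡ 1 (mod 17). So 6^{17} = 6^{16} · 6^{1} ≡ 6^{1} ≡ 6 (mod 17)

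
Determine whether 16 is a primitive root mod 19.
16^{9} ≡ 1 (mod 19) and 9 < 18, so ord_19(16) = 9 ≠ 18 and 16 is not a primitive root.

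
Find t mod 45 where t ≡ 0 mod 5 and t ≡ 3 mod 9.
M = 5 × 9 = 45. M₁ = 9, y₁ ≡ 4 mod 5. M₂ = 5, y₂ ≡ 2 mod 9. t = 0×9×4 + 3×5×2 ≡ 30 mod 45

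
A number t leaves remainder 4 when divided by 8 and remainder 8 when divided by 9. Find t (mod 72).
M = 8 × 9 = 72. M₁ = 9, y₁ ≡ 1 (mod 8). M₂ = 8, y₂ ≡ 8 (mod 9). t = 4×9×1 + 8×8×8 ≡ 44 (mod 72)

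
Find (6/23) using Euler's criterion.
(6/23) = 6^{11} mod 23 = 1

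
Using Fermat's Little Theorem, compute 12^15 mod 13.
By Fermat: 12^{12} ≡ 1 mod 13. So 12^{15} = 12^{12} · 12^{3} ≡ 12^{3} ≡ 12 mod 13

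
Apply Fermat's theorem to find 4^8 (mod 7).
By Fermat: 4^{6} ≡ 1 (mod 7). So 4^{8} = 4^{6} · 4^{2} ≡ 4^{2} ≡ 2 (mod 7)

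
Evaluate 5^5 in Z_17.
By repeated squaring mod 17: 5^{1}≡5, 5^{2}≡8, 5^{4}≡13. Then 5^{5} = 5^{4+1} ≡ 13 × 5 ≡ 14 mod 17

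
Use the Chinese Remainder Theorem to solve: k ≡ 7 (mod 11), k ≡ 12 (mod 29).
M = 11 × 29 = 319. M₁ = 29, y₁ ≡ 8 (mod 11). M₂ = 11, y₂ ≡ 8 (mod 29). k = 7×29×8 + 12×11×8 ≡ 128 (mod 319)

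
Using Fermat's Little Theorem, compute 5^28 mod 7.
By Fermat: 5^{6} ≡ 1 (mod 7). 28 = 4×6 + 4. So 5^{28} ≡ 5^{4} ≡ 2 (mod 7)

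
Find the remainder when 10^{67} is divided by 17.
By Fermat: 10^{16} ≡ 1 mod 17. 67 = 4×16 + 3. So 10^{67} ≡ 10^{3} ≡ 14 mod 17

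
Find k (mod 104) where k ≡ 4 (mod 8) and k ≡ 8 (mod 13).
M = 8 × 13 = 104. M₁ = 13, y₁ ≡ 5 (mod 8). M₂ = 8, y₂ ≡ 5 (mod 13). k = 4×13×5 + 8×8×5 ≡ 60 (mod 104)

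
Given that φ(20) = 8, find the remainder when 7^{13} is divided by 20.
By Euler: 7^{8} ≡ 1 (mod 20) since gcd(7, 20) = 1. 13 = 1×8 + 5. So 7^{13} ≡ 7^{5} ≡ 7 (mod 20)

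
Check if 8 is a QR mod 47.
By Euler's criterion: 8^{23} ≡ 1 (mod 47). Since this equals 1, 8 is a QR.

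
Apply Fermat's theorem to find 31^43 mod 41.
By Fermat: 31^{40} ≡ 1 mod 41. So 31^{43} = 31^{40} · 31^{3} ≡ 31^{3} ≡ 25 mod 41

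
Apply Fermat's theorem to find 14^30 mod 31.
By Fermat's Little Theorem, 14^{30} ≡ 1 mod 31 since 31 is prime and gcd(14, 31) = 1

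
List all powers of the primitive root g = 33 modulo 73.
33^1, 33^2, ..., 33^{72} mod 73: [33, 67, 21, 36, 20, 3, 26, 55, 63, 35, 60, 9, 5, 19, 43, 32, 34, 27, 15, 57, 56, 23, 29, 8, 45, 25, 22, 69, 14, 24, 62, 2, 66, 61, 42, 72, 40, 6, 52, 37, 53, 70, 47, 18, 10, 38, 13, 64, 68, 54, 30, 41, 39, 46, 58, 16, 17, 50, 44, 65, 28, 48, 51, 4, 59, 49, 11, 71, 7, 12, 31, 1]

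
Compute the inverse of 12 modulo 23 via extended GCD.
Extended GCD: 12(2) + 23(-1) = 1. So 12^(-1) ≡ 2 mod 23. Verify: 12 × 2 = 24 ≡ 1 mod 23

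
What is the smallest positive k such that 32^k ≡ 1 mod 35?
Powers of 32 mod 35: 32^1≡32, 32^2≡9, 32^3≡8, 32^4≡11, 32^5≡2, 32^6≡29, 32^7≡18, 32^8≡16, 32^9≡22, 32^10≡4, 32^11≡23, 32^12≡1. So the order of 32 is 12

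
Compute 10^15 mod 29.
By repeated squaring (mod 29): 10^{1}≡10, 10^{2}≡13, 10^{4}≡24, 10^{8}≡25. Then 10^{15} = 10^{8+4+2+1} ≡ 25 × 24 × 13 × 10 ≡ 19 (mod 29)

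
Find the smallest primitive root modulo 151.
g = 6. Powers: [6, 36, 65, 88, 75, 148, 133, 43, 107, 38, ...] generates all 150 non-zero residues.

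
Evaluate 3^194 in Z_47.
Using Fermat: 3^{46} ≡ 1 mod 47. 194 ≡ 10 mod 46. So 3^{194} ≡ 3^{10} ≡ 17 mod 47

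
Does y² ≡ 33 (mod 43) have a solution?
By Euler's criterion: 33^{21} ≡ 42 (mod 43). Since this equals -1 (≡ 42), 33 is not a QR.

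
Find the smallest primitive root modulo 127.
g = 3. Powers: [3, 9, 27, 81, 116, 94, 28, ...] generates all 126 non-zero residues.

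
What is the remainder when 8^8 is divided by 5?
Using Fermat: 8^{4} ≡ 1 (mod 5). 8 ≡ 0 (mod 4). So 8^{8} ≡ 8^{0} ≡ 1 (mod 5)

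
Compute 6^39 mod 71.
By repeated squaring (mod 71): 6^{1}≡6, 6^{2}≡36, 6^{4}≡18, 6^{8}≡40, 6^{16}≡38, 6^{32}≡24. Then 6^{39} = 6^{32+4+2+1} ≡ 24 × 18 × 36 × 6 ≡ 18 (mod 71)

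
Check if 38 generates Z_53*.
38^{26} ≡ 1 (mod 53) and 26 < 52, so ord_53(38) = 26 ≠ 52 and 38 is not a primitive root.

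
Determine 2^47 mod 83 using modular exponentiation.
By repeated squaring mod 83: 2^{1}≡2, 2^{2}≡4, 2^{4}≡16, 2^{8}≡7, 2^{16}≡49, 2^{32}≡77. Then 2^{47} = 2^{32+8+4+2+1} ≡ 77 × 7 × 16 × 4 × 2 ≡ 19 mod 83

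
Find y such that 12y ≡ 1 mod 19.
Since 19 is prime, by Fermat 12^(-1) ≡ 12^{17} ≡ 8 mod 19. Verify: 12 × 8 = 96 ≡ 1 mod 19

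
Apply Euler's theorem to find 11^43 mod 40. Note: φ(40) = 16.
By Euler: 11^{16} ≡ 1 mod 40 since gcd(11, 40) = 1. 43 = 2×16 + 11. So 11^{43} ≡ 11^{11} ≡ 11 mod 40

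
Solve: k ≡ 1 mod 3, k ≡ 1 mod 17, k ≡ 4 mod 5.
M = 3 × 17 × 5 = 255. M₁ = 85, y₁ ≡ 1 mod 3. M₂ = 15, y₂ ≡ 8 mod 17. M₃ = 51, y₃ ≡ 1 mod 5. k = 1×85×1 + 1×15×8 + 4×51×1 ≡ 154 mod 255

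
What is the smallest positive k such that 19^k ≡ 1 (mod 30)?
Powers of 19 mod 30: 19^1≡19, 19^2≡1. So the order of 19 is 2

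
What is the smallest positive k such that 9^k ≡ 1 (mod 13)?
Powers of 9 mod 13: 9^1≡9, 9^2≡3, 9^3≡1. So the order of 9 is 3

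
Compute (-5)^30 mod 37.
By repeated squaring mod 37: (-5)^{1}≡32, (-5)^{2}≡25, (-5)^{4}≡33, (-5)^{8}≡16, (-5)^{16}≡34. Then (-5)^{30} = (-5)^{16+8+4+2} ≡ 34 × 16 × 33 × 25 ≡ 27 mod 37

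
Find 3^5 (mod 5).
Using Fermat: 3^{4} ≡ 1 (mod 5). 5 ≡ 1 (mod 4). So 3^{5} ≡ 3^{1} ≡ 3 (mod 5)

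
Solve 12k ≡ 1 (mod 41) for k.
Since 41 is prime, by Fermat 12^(-1) ≡ 12^{39} ≡ 24 (mod 41). Verify: 12 × 24 = 288 ≡ 1 (mod 41)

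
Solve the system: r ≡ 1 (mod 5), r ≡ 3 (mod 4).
M = 5 × 4 = 20. M₁ = 4, y₁ ≡ 4 (mod 5). M₂ = 5, y₂ ≡ 1 (mod 4). r = 1×4×4 + 3×5×1 ≡ 11 (mod 20)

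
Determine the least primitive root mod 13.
g = 2. For each prime q|12: 2^{6}≡12, 2^{4}≡3, none ≡ 1, so ord_13(2) = 12 and 2 is a primitive root.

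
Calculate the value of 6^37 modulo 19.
Using Fermat: 6^{18} ≡ 1 (mod 19). 37 ≡ 1 (mod 18). So 6^{37} ≡ 6^{1} ≡ 6 (mod 19)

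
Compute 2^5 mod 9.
By repeated squaring (mod 9): 2^{1}≡2, 2^{2}≡4, 2^{4}≡7. Then 2^{5} = 2^{4+1} ≡ 7 × 2 ≡ 5 (mod 9)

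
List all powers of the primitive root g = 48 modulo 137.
48^1, 48^2, ..., 48^{136} mod 137: [48, 112, 33, 77, 134, 130, 75, 38, 43, 9, 21, 49, 23, 8, 110, 74, 127, 68, 113, 81, 52, 30, 70, 72, 31, 118, 47, 64, 58, 44, 57, 133, 82, 100, 5, 103, 12, 28, 111, 122, 102, 101, 53, 78, 45, 105, 108, 115, 40, 2, 96, 87, 66, 17, 131, 123, 13, 76, 86, 18, 42, 98, 46, 16, 83, 11, 117, 136, 89, 25, 104, 60, 3, 7, 62, 99, 94, 128, 116, 88, 114, 129, 27, 63, 10, 69, 24, 56, 85, 107, 67, 65, 106, 19, 90, 73, 79, 93, 80, 4, 55, 37, 132, 34, 125, 109, 26, 15, 35, 36, 84, 59, 92, 32, 29, 22, 97, 135, 41, 50, 71, 120, 6, 14, 124, 61, 51, 119, 95, 39, 91, 121, 54, 126, 20, 1]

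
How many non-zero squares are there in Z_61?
Exactly half the non-zero residues mod a prime are QRs: (61-1)/2 = 30.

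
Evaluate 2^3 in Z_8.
2^{3} = 8 ≡ 0 mod 8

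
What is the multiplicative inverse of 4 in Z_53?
Since 53 is prime, by Fermat 4^(-1) ≡ 4^{51} ≡ 40 mod 53. Verify: 4 × 40 = 160 ≡ 1 mod 53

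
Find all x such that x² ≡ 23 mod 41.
The square roots of 23 mod 41 are 33 and 8. Verify: 33² = 1089 ≡ 23 mod 41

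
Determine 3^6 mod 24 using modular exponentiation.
By repeated squaring mod 24: 3^{1}≡3, 3^{2}≡9, 3^{4}≡9. Then 3^{6} = 3^{4+2} ≡ 9 × 9 ≡ 9 mod 24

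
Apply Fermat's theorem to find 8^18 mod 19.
By Fermat's Little Theorem, 8^{18} ≡ 1 mod 19 since 19 is prime and gcd(8, 19) = 1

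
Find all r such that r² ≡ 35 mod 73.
The square roots of 35 mod 73 are 53 and 20. Verify: 53² = 2809 ≡ 35 mod 73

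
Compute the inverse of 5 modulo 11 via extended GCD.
Extended GCD: 5(-2) + 11(1) = 1. So 5^(-1) ≡ -2 ≡ 9 mod 11. Verify: 5 × 9 = 45 ≡ 1 mod 11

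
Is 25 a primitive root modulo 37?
25^{18} ≡ 1 (mod 37) and 18 < 36, so ord_37(25) = 18 ≠ 36 and 25 is not a primitive root.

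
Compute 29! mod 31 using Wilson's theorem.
(30)! = (29)! × (30) ≡ -1 mod 31. So (29)! ≡ -1 × (30)^(-1) ≡ (-1)×(-1) = 1 mod 31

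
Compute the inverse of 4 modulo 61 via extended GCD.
Extended GCD: 4(-15) + 61(1) = 1. So 4^(-1) ≡ -15 ≡ 46 (mod 61). Verify: 4 × 46 = 184 ≡ 1 (mod 61)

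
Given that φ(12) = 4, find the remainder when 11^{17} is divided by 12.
By Euler: 11^{4} ≡ 1 (mod 12) since gcd(11, 12) = 1. 17 = 4×4 + 1. So 11^{17} ≡ 11^{1} ≡ 11 (mod 12)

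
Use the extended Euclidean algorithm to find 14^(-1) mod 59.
Extended GCD: 14(-21) + 59(5) = 1. So 14^(-1) ≡ -21 ≡ 38 (mod 59). Verify: 14 × 38 = 532 ≡ 1 (mod 59)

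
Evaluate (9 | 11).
(9/11) = 9^{5} mod 11 = 1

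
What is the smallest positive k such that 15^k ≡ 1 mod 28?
Powers of 15 mod 28: 15^1≡15, 15^2≡1. So the order of 15 is 2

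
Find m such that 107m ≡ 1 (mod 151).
Since 151 is prime, by Fermat 107^(-1) ≡ 107^{149} ≡ 24 (mod 151). Verify: 107 × 24 = 2568 ≡ 1 (mod 151)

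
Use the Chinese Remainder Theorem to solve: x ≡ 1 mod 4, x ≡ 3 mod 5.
M = 4 × 5 = 20. M₁ = 5, y₁ ≡ 1 mod 4. M₂ = 4, y₂ ≡ 4 mod 5. x = 1×5×1 + 3×4×4 ≡ 13 mod 20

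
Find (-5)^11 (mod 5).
By repeated squaring (mod 5): (-5)^{1}≡0, (-5)^{2}≡0, (-5)^{4}≡0, (-5)^{8}≡0. Then (-5)^{11} = (-5)^{8+2+1} ≡ 0 × 0 × 0 ≡ 0 (mod 5)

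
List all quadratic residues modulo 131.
QRs mod 131: {1, 3, 4, 5, 7, 9, 11, 12, 13, 15, 16, 20, 21, 25, 27, 28, 33, 34, 35, 36, 38, 39, 41, 43, 44, 45, 46, 48, 49, 52, 53, 55, 58, 59, 60, 61, 62, 63, 64, 65, 74, 75, 77, 80, 81, 84, 89, 91, 94, 99, 100, 101, 102, 105, 107, 108, 109, 112, 113, 114, 117, 121, 123, 125, 129}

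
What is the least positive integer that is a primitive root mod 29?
g = 2. Powers: [2, 4, 8, 16, 3, 6, 12, 24, ...] generates all 28 non-zero residues.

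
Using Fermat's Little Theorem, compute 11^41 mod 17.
By Fermat: 11^{16} ≡ 1 mod 17. 41 = 2×16 + 9. So 11^{41} ≡ 11^{9} ≡ 6 mod 17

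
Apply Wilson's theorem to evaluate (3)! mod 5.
(4)! = (3)! × (4) ≡ -1 (mod 5). So (3)! ≡ -1 × (4)^(-1) ≡ (-1)×(-1) = 1 (mod 5)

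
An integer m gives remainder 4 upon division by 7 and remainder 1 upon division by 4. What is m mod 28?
M = 7 × 4 = 28. M₁ = 4, y₁ ≡ 2 mod 7. M₂ = 7, y₂ ≡ 3 mod 4. m = 4×4×2 + 1×7×3 ≡ 25 mod 28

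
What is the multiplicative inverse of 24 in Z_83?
Since 83 is prime, by Fermat 24^(-1) ≡ 24^{81} ≡ 45 mod 83. Verify: 24 × 45 = 1080 ≡ 1 mod 83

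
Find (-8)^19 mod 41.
By repeated squaring mod 41: (-8)^{1}≡33, (-8)^{2}≡23, (-8)^{4}≡37, (-8)^{8}≡16, (-8)^{16}≡10. Then (-8)^{19} = (-8)^{16+2+1} ≡ 10 × 23 × 33 ≡ 5 mod 41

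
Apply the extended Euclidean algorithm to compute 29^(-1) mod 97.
Extended GCD: 29(-10) + 97(3) = 1. So 29^(-1) ≡ -10 ≡ 87 mod 97. Verify: 29 × 87 = 2523 ≡ 1 mod 97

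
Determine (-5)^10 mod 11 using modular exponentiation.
Using Fermat: (-5)^{10} ≡ 1 mod 11. 10 ≡ 0 mod 10. So (-5)^{10} ≡ (-5)^{0} ≡ 1 mod 11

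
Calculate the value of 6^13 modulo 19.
By repeated squaring (mod 19): 6^{1}≡6, 6^{2}≡17, 6^{4}≡4, 6^{8}≡16. Then 6^{13} = 6^{8+4+1} ≡ 16 × 4 × 6 ≡ 4 (mod 19)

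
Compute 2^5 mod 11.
By repeated squaring (mod 11): 2^{1}≡2, 2^{2}≡4, 2^{4}≡5. Then 2^{5} = 2^{4+1} ≡ 5 × 2 ≡ 10 (mod 11)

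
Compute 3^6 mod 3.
By repeated squaring (mod 3): 3^{1}≡0, 3^{2}≡0, 3^{4}≡0. Then 3^{6} = 3^{4+2} ≡ 0 × 0 ≡ 0 (mod 3)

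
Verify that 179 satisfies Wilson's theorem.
(178)! mod 179 = 178. Since this equals -1 mod 179, Wilson confirms 179 is prime.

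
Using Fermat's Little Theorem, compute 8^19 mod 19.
By Fermat: 8^{18} ≡ 1 mod 19. So 8^{19} = 8^{18} · 8^{1} ≡ 8^{1} ≡ 8 mod 19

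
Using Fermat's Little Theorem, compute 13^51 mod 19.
By Fermat: 13^{18} ≡ 1 (mod 19). 51 = 2×18 + 15. So 13^{51} ≡ 13^{15} ≡ 8 (mod 19)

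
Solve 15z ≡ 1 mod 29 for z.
Since 29 is prime, by Fermat 15^(-1) ≡ 15^{27} ≡ 2 mod 29. Verify: 15 × 2 = 30 ≡ 1 mod 29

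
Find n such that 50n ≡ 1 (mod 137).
Since 137 is prime, by Fermat 50^(-1) ≡ 50^{135} ≡ 74 (mod 137). Verify: 50 × 74 = 3700 ≡ 1 (mod 137)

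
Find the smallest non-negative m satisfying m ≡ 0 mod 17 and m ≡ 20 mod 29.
M = 17 × 29 = 493. M₁ = 29, y₁ ≡ 10 mod 17. M₂ = 17, y₂ ≡ 12 mod 29. m = 0×29×10 + 20×17×12 ≡ 136 mod 493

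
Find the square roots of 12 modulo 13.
The square roots of 12 mod 13 are 8 and 5. Verify: 8² = 64 ≡ 12 mod 13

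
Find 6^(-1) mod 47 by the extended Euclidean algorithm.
Extended GCD: 6(8) + 47(-1) = 1. So 6^(-1) ≡ 8 mod 47. Verify: 6 × 8 = 48 ≡ 1 mod 47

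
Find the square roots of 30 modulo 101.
The square roots of 30 mod 101 are 63 and 38. Verify: 63² = 3969 ≡ 30 mod 101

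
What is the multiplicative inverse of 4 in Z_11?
Since 11 is prime, by Fermat 4^(-1) ≡ 4^{9} ≡ 3 (mod 11). Verify: 4 × 3 = 12 ≡ 1 (mod 11)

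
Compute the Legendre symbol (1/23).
(1/23) = 1^{11} mod 23 = 1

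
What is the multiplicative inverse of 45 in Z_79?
Since 79 is prime, by Fermat 45^(-1) ≡ 45^{77} ≡ 72 mod 79. Verify: 45 × 72 = 3240 ≡ 1 mod 79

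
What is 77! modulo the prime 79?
(78)! = (77)! × (78) ≡ -1 (mod 79). So (77)! ≡ -1 × (78)^(-1) ≡ (-1)×(-1) = 1 (mod 79)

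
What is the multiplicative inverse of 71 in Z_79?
Since 79 is prime, by Fermat 71^(-1) ≡ 71^{77} ≡ 69 (mod 79). Verify: 71 × 69 = 4899 ≡ 1 (mod 79)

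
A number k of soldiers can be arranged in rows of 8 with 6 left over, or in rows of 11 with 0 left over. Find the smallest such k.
M = 8 × 11 = 88. M₁ = 11, y₁ ≡ 3 mod 8. M₂ = 8, y₂ ≡ 7 mod 11. k = 6×11×3 + 0×8×7 ≡ 22 mod 88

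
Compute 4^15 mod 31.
By repeated squaring mod 31: 4^{1}≡4, 4^{2}≡16, 4^{4}≡8, 4^{8}≡2. Then 4^{15} = 4^{8+4+2+1} ≡ 2 × 8 × 16 × 4 ≡ 1 mod 31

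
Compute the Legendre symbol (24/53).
(24/53) = 24^{26} mod 53 = 1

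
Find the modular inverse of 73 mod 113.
Since 113 is prime, by Fermat 73^(-1) ≡ 73^{111} ≡ 48 mod 113. Verify: 73 × 48 = 3504 ≡ 1 mod 113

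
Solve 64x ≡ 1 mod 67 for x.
Since 67 is prime, by Fermat 64^(-1) ≡ 64^{65} ≡ 22 mod 67. Verify: 64 × 22 = 1408 ≡ 1 mod 67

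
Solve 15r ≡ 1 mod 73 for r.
Since 73 is prime, by Fermat 15^(-1) ≡ 15^{71} ≡ 39 mod 73. Verify: 15 × 39 = 585 ≡ 1 mod 73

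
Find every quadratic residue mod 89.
QRs mod 89: {1, 2, 4, 5, 8, 9, 10, 11, 16, 17, 18, 20, 21, 22, 25, 32, 34, 36, 39, 40, 42, 44, 45, 47, 49, 50, 53, 55, 57, 64, 67, 68, 69, 71, 72, 73, 78, 79, 80, 81, 84, 85, 87, 88}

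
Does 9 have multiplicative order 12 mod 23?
Powers of 9 mod 23: 9^1≡9, 9^2≡12, 9^3≡16, 9^4≡6, 9^5≡8, 9^6≡3, 9^7≡4, 9^8≡13, 9^9≡2, 9^10≡18, 9^11≡1. Already 9^11≡1, so the order is 11 < 12. No, the actual order is 11.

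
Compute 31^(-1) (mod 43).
Since 43 is prime, by Fermat 31^(-1) ≡ 31^{41} ≡ 25 (mod 43). Verify: 31 × 25 = 775 ≡ 1 (mod 43)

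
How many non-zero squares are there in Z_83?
Exactly half the non-zero residues mod a prime are QRs: (83-1)/2 = 41.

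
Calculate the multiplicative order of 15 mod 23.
Powers of 15 mod 23: 15^1≡15, 15^2≡18, 15^3≡17, 15^4≡2, 15^5≡7, 15^6≡13, 15^7≡11, 15^8≡4, 15^9≡14, 15^10≡3, 15^11≡22, 15^12≡8, 15^13≡5, 15^14≡6, 15^15≡21, 15^16≡16, 15^17≡10, 15^18≡12, 15^19≡19, 15^20≡9, 15^21≡20, 15^22≡1. So the order of 15 is 22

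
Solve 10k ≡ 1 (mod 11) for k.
Since 11 is prime, by Fermat 10^(-1) ≡ 10^{9} ≡ 10 (mod 11). Verify: 10 × 10 = 100 ≡ 1 (mod 11)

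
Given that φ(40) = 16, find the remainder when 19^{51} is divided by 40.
By Euler: 19^{16} ≡ 1 (mod 40) since gcd(19, 40) = 1. 51 = 3×16 + 3. So 19^{51} ≡ 19^{3} ≡ 19 (mod 40)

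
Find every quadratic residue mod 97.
Squares in Z_97*: {1, 2, 3, 4, 6, 8, 9, 11, 12, 16, 18, 22, 24, 25, 27, 31, 32, 33, 35, 36, 43, 44, 47, 48, 49, 50, 53, 54, 61, 62, 64, 65, 66, 70, 72, 73, 75, 79, 81, 85, 86, 88, 89, 91, 93, 94, 95, 96}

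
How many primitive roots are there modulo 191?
A prime p has φ(p-1) primitive roots; here φ(190) = 72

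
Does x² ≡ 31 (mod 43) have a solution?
By Euler's criterion: 31^{21} ≡ 1 (mod 43). Since this equals 1, 31 is a QR.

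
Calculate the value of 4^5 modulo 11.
By repeated squaring mod 11: 4^{1}≡4, 4^{2}≡5, 4^{4}≡3. Then 4^{5} = 4^{4+1} ≡ 3 × 4 ≡ 1 mod 11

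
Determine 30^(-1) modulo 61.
Since 61 is prime, by Fermat 30^(-1) ≡ 30^{59} ≡ 59 (mod 61). Verify: 30 × 59 = 1770 ≡ 1 (mod 61)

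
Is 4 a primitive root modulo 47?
4^{23} ≡ 1 mod 47 and 23 < 46, so ord_47(4) = 23 ≠ 46 and 4 is not a primitive root.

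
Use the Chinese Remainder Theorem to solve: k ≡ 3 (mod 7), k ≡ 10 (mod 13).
M = 7 × 13 = 91. M₁ = 13, y₁ ≡ 6 (mod 7). M₂ = 7, y₂ ≡ 2 (mod 13). k = 3×13×6 + 10×7×2 ≡ 10 (mod 91)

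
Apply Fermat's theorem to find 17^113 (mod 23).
By Fermat: 17^{22} ≡ 1 (mod 23). 113 = 5×22 + 3. So 17^{113} ≡ 17^{3} ≡ 14 (mod 23)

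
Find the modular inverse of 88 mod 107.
Since 107 is prime, by Fermat 88^(-1) ≡ 88^{105} ≡ 45 mod 107. Verify: 88 × 45 = 3960 ≡ 1 mod 107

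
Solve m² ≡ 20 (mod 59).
The square roots of 20 mod 59 are 16 and 43. Verify: 16² = 256 ≡ 20 (mod 59)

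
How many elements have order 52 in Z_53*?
A prime p has φ(p-1) primitive roots; here φ(52) = 24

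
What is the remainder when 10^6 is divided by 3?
Using Fermat: 10^{2} ≡ 1 mod 3. 6 ≡ 0 mod 2. So 10^{6} ≡ 10^{0} ≡ 1 mod 3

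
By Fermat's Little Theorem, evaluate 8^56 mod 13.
By Fermat: 8^{12} ≡ 1 (mod 13). 56 = 4×12 + 8. So 8^{56} ≡ 8^{8} ≡ 1 (mod 13)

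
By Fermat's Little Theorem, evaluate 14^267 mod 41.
By Fermat: 14^{40} ≡ 1 (mod 41). 267 ≡ 27 (mod 40). So 14^{267} ≡ 14^{27} ≡ 38 (mod 41)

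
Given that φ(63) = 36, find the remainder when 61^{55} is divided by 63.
By Euler: 61^{36} ≡ 1 (mod 63) since gcd(61, 63) = 1. 55 = 1×36 + 19. So 61^{55} ≡ 61^{19} ≡ 61 (mod 63)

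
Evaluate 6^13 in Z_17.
By repeated squaring (mod 17): 6^{1}≡6, 6^{2}≡2, 6^{4}≡4, 6^{8}≡16. Then 6^{13} = 6^{8+4+1} ≡ 16 × 4 × 6 ≡ 10 (mod 17)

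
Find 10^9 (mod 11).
By repeated squaring (mod 11): 10^{1}≡10, 10^{2}≡1, 10^{4}≡1, 10^{8}≡1. Then 10^{9} = 10^{8+1} ≡ 1 × 10 ≡ 10 (mod 11)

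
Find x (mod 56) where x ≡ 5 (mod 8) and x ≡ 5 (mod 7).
M = 8 × 7 = 56. M₁ = 7, y₁ ≡ 7 (mod 8). M₂ = 8, y₂ ≡ 1 (mod 7). x = 5×7×7 + 5×8×1 ≡ 5 (mod 56)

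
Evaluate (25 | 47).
(25/47) = 25^{23} mod 47 = 1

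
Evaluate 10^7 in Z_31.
By repeated squaring (mod 31): 10^{1}≡10, 10^{2}≡7, 10^{4}≡18. Then 10^{7} = 10^{4+2+1} ≡ 18 × 7 × 10 ≡ 20 (mod 31)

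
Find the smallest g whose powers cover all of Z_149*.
g = 2. For each prime q|148: 2^{74}≡148, 2^{4}≡16, none ≡ 1, so ord_149(2) = 148 and 2 is a primitive root.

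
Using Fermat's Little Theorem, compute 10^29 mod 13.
By Fermat: 10^{12} ≡ 1 (mod 13). 29 = 2×12 + 5. So 10^{29} ≡ 10^{5} ≡ 4 (mod 13)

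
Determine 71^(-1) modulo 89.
Since 89 is prime, by Fermat 71^(-1) ≡ 71^{87} ≡ 84 (mod 89). Verify: 71 × 84 = 5964 ≡ 1 (mod 89)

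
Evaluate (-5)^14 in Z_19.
By repeated squaring (mod 19): (-5)^{1}≡14, (-5)^{2}≡6, (-5)^{4}≡17, (-5)^{8}≡4. Then (-5)^{14} = (-5)^{8+4+2} ≡ 4 × 17 × 6 ≡ 9 (mod 19)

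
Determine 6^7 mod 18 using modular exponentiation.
By repeated squaring (mod 18): 6^{1}≡6, 6^{2}≡0, 6^{4}≡0. Then 6^{7} = 6^{4+2+1} ≡ 0 × 0 × 6 ≡ 0 (mod 18)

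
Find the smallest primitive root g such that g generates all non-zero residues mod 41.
g = 6. Powers: [6, 36, 11, 25, 27, 39, 29, 10, ...] generates all 40 non-zero residues.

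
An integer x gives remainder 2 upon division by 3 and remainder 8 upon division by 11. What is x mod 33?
M = 3 × 11 = 33. M₁ = 11, y₁ ≡ 2 mod 3. M₂ = 3, y₂ ≡ 4 mod 11. x = 2×11×2 + 8×3×4 ≡ 8 mod 33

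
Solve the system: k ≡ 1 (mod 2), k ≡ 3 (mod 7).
M = 2 × 7 = 14. M₁ = 7, y₁ ≡ 1 (mod 2). M₂ = 2, y₂ ≡ 4 (mod 7). k = 1×7×1 + 3×2×4 ≡ 3 (mod 14)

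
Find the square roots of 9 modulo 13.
The square roots of 9 mod 13 are 3 and 10. Verify: 3² = 9 ≡ 9 (mod 13)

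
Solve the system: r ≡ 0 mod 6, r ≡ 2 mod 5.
M = 6 × 5 = 30. M₁ = 5, y₁ ≡ 5 mod 6. M₂ = 6, y₂ ≡ 1 mod 5. r = 0×5×5 + 2×6×1 ≡ 12 mod 30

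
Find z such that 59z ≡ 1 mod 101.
Since 101 is prime, by Fermat 59^(-1) ≡ 59^{99} ≡ 12 mod 101. Verify: 59 × 12 = 708 ≡ 1 mod 101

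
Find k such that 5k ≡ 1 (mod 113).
Since 113 is prime, by Fermat 5^(-1) ≡ 5^{111} ≡ 68 (mod 113). Verify: 5 × 68 = 340 ≡ 1 (mod 113)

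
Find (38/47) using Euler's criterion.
(38/47) = 38^{23} mod 47 = -1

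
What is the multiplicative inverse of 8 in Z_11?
Since 11 is prime, by Fermat 8^(-1) ≡ 8^{9} ≡ 7 mod 11. Verify: 8 × 7 = 56 ≡ 1 mod 11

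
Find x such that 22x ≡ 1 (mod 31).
Since 31 is prime, by Fermat 22^(-1) ≡ 22^{29} ≡ 24 (mod 31). Verify: 22 × 24 = 528 ≡ 1 (mod 31)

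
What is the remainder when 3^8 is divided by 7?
Using Fermat: 3^{6} ≡ 1 (mod 7). 8 ≡ 2 (mod 6). So 3^{8} ≡ 3^{2} ≡ 2 (mod 7)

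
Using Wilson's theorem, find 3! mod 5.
(4)! = (3)! × (4) ≡ -1 mod 5. So (3)! ≡ -1 × (4)^(-1) ≡ (-1)×(-1) = 1 mod 5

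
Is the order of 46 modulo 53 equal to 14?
Powers of 46 mod 53: 46^1≡46, 46^2≡49, 46^3≡28, 46^4≡16, 46^5≡47, 46^6≡42, 46^7≡24, 46^8≡44, 46^9≡10, 46^10≡36, 46^11≡13, 46^12≡15, 46^13≡1. Already 46^13≡1, so the order is 13 < 14. No, the actual order is 13.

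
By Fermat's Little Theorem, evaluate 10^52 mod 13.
By Fermat: 10^{12} ≡ 1 mod 13. 52 = 4×12 + 4. So 10^{52} ≡ 10^{4} ≡ 3 mod 13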